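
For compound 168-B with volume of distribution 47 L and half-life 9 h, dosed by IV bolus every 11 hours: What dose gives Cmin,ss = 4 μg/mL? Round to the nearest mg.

τ/t½ = 11/9 ≈ 1.2222, so f = (1/2)^(11/9) ≈ 0.428622.
Cmin,ss = (D/Vd)·f/(1−f), so D = Cmin,ss·Vd·(1−f)/f.
D = 4 × 47 × (1−f)/f ≈ 4 × 47 × 1.33306 ≈ 250.62 mg.

251 mg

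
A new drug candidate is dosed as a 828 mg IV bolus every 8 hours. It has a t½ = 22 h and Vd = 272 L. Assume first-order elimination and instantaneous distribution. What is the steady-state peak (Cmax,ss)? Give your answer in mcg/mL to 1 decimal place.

k = ln2/t½ = ln2/22 ≈ 0.031507 h⁻¹; fraction remaining f = e^(−kτ) = e^(−0.031507×8) ≈ 0.7772.
At steady state, accumulation factor R = 1/(1 − e^(−kτ)) ≈ 4.4883.
Single-dose peak C₀ = D/Vd = 828/272 ≈ 3.044 mcg/mL.
Steady-state peak Cmax,ss = C₀·R ≈ 3.044 × 4.4883 ≈ 13.662 mcg/mL.

13.7 mcg/mL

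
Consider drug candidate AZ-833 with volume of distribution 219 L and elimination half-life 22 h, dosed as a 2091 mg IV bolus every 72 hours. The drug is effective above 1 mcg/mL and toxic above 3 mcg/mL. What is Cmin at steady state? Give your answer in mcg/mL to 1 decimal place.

Over one 72-h interval, 72/22 ≈ 3.2727 half-lives elapse, leaving f ≈ 0.1035 of each dose.
At steady state, accumulation factor R = 1/(1 − e^(−kτ)) ≈ 1.1154.
Each bolus raises the concentration by D/Vd = 2091/219 ≈ 9.548 mcg/mL.
Cmax,ss = C₀/(1 − f) ≈ 9.548/0.8965 ≈ 10.650 mcg/mL.
One interval later, Cmin,ss = Cmax,ss·e^(−kτ) ≈ 10.650 × 0.1035 ≈ 1.102 mcg/mL.
Trough 1.1 mcg/mL vs MEC 1 mcg/mL: adequate.

1.1 mcg/mL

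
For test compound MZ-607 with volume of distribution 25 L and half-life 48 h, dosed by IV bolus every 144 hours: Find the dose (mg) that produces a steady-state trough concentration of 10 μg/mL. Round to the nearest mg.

1750 mg

τ/t½ = 144/48 ≈ 3, so f = (1/2)^(144/48) ≈ 0.125000.
Cmin,ss = (D/Vd)·f/(1−f), so D = Cmin,ss·Vd·(1−f)/f.
D = 10 × 25 × (1−f)/f ≈ 10 × 25 × 7.00000 ≈ 1750.00 mg.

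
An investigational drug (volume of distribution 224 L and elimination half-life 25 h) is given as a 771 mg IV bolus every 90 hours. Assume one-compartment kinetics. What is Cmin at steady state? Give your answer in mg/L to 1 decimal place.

k = ln2/t½ = ln2/25 ≈ 0.027726 h⁻¹; fraction remaining f = e^(−kτ) = e^(−0.027726×90) ≈ 0.0825.
Accumulation ratio R = 1/(1 − f) ≈ 1/0.9175 ≈ 1.0899.
Single-dose peak C₀ = D/Vd = 771/224 ≈ 3.442 mg/L.
Steady-state peak Cmax,ss = C₀·R ≈ 3.442 × 1.0899 ≈ 3.751 mg/L.
One interval later, Cmin,ss = Cmax,ss·e^(−kτ) ≈ 3.751 × 0.0825 ≈ 0.309 mg/L.

0.3 mg/L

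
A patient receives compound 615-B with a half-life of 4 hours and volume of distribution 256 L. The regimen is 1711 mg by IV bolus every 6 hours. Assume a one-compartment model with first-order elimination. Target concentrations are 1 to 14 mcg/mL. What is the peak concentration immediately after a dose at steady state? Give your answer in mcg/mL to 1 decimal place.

τ/t½ = 6/4 ≈ 1.5, so fraction remaining f = (1/2)^(6/4) ≈ 0.3536.
At steady state, accumulation factor R = 1/(1 − e^(−kτ)) ≈ 1.5470.
Each bolus raises the concentration by D/Vd = 1711/256 ≈ 6.684 mcg/mL.
Steady-state peak Cmax,ss = C₀·R ≈ 6.684 × 1.5470 ≈ 10.340 mcg/mL.
Peak 10.3 mcg/mL vs MTC 14 mcg/mL: below toxic threshold.

10.3 mcg/mL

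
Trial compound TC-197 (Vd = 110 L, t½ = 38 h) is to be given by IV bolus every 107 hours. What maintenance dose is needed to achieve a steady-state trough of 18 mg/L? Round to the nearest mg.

τ/t½ = 107/38 ≈ 2.8158, so f = (1/2)^(107/38) ≈ 0.142024.
Cmin,ss = (D/Vd)·f/(1−f), so D = Cmin,ss·Vd·(1−f)/f.
D = 18 × 110 × (1−f)/f ≈ 18 × 110 × 6.04106 ≈ 11961.30 mg.

11961 mg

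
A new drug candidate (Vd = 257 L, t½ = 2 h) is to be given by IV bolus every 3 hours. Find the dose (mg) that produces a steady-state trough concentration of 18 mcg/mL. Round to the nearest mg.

8458 mg

τ/t½ = 3/2 ≈ 1.5, so f = (1/2)^(3/2) ≈ 0.353553.
Cmin,ss = (D/Vd)·f/(1−f), so D = Cmin,ss·Vd·(1−f)/f.
D = 18 × 257 × (1−f)/f ≈ 18 × 257 × 1.82843 ≈ 8458.32 mg.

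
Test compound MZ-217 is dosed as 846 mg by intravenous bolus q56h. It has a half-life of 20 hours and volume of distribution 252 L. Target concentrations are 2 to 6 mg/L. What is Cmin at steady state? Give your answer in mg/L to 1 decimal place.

0.6 mg/L

τ/t½ = 56/20 ≈ 2.8, so fraction remaining f = (1/2)^(56/20) ≈ 0.1436.
At steady state, accumulation factor R = 1/(1 − e^(−kτ)) ≈ 1.1677.
Each bolus raises the concentration by D/Vd = 846/252 ≈ 3.357 mg/L.
Steady-state peak Cmax,ss = C₀·R ≈ 3.357 × 1.1677 ≈ 3.920 mg/L.
One interval later, Cmin,ss = Cmax,ss·e^(−kτ) ≈ 3.920 × 0.1436 ≈ 0.563 mg/L.
Trough 0.6 mg/L vs MEC 2 mg/L: subtherapeutic.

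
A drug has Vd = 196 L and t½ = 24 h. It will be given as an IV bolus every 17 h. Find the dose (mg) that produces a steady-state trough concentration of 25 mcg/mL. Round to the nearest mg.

τ/t½ = 17/24 ≈ 0.70833, so f = (1/2)^(17/24) ≈ 0.612027.
Cmin,ss = (D/Vd)·f/(1−f), so D = Cmin,ss·Vd·(1−f)/f.
D = 25 × 196 × (1−f)/f ≈ 25 × 196 × 0.63391 ≈ 3106.16 mg.

3106 mg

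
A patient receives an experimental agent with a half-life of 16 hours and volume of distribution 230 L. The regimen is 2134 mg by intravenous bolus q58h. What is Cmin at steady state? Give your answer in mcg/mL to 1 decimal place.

0.8 mcg/mL

Over one 58-h interval, 58/16 ≈ 3.625 half-lives elapse, leaving f ≈ 0.0811 of each dose.
Single-dose peak C₀ = D/Vd = 2134/230 ≈ 9.278 mcg/mL.
Steady-state trough Cmin,ss = C₀·f/(1−f) ≈ 9.278 × 0.0811/0.9189 ≈ 0.819 mcg/mL.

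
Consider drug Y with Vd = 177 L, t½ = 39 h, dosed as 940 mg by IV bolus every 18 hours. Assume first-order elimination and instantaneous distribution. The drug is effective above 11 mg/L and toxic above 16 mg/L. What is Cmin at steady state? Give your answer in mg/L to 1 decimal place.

Over one 18-h interval, 18/39 ≈ 0.46154 half-lives elapse, leaving f ≈ 0.7262 of each dose.
Accumulation ratio R = 1/(1 − f) ≈ 1/0.2738 ≈ 3.6523.
Single-dose peak C₀ = D/Vd = 940/177 ≈ 5.311 mg/L.
Steady-state peak Cmax,ss = C₀·R ≈ 5.311 × 3.6523 ≈ 19.397 mg/L.
Steady-state trough Cmin,ss = Cmax,ss·f ≈ 19.397 × 0.7262 ≈ 14.086 mg/L.
Trough 14.1 mg/L vs MEC 11 mg/L: adequate.

14.1 mg/L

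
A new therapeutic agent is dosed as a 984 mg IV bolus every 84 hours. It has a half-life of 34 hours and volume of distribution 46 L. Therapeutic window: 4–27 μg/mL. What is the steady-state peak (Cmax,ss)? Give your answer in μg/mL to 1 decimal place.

Over one 84-h interval, 84/34 ≈ 2.4706 half-lives elapse, leaving f ≈ 0.1804 of each dose.
Accumulation ratio R = 1/(1 − f) ≈ 1/0.8196 ≈ 1.2201.
Each bolus raises the concentration by D/Vd = 984/46 ≈ 21.391 μg/mL.
Steady-state peak Cmax,ss = C₀·R ≈ 21.391 × 1.2201 ≈ 26.099 μg/mL.
Peak 26.1 μg/mL vs MTC 27 μg/mL: below toxic threshold.

26.1 μg/mL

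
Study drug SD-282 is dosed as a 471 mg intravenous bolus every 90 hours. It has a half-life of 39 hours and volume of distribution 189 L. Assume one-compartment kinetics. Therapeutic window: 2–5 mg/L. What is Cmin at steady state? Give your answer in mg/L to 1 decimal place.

0.6 mg/L

τ/t½ = 90/39 ≈ 2.3077, so fraction remaining f = (1/2)^(90/39) ≈ 0.2020.
At steady state, accumulation factor R = 1/(1 − e^(−kτ)) ≈ 1.2531.
Each bolus raises the concentration by D/Vd = 471/189 ≈ 2.492 mg/L.
Cmax,ss = C₀/(1 − f) ≈ 2.492/0.7980 ≈ 3.123 mg/L.
One interval later, Cmin,ss = Cmax,ss·e^(−kτ) ≈ 3.123 × 0.2020 ≈ 0.631 mg/L.
Trough 0.6 mg/L vs MEC 2 mg/L: subtherapeutic.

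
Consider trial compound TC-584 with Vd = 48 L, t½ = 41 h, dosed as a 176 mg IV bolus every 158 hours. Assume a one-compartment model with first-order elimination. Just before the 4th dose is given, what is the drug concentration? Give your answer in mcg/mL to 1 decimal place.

f = (1/2)^(τ/t½) = (1/2)^(158/41) ≈ 0.0692.
C₀ = D/Vd = 176/48 ≈ 3.667 mcg/mL.
Before the 4th dose, 3 doses have been given. Superposition: Cmin = C₀·(f + f² + … + f^3).
≈ 3.667 × (0.0692 + 0.0048 + 0.0003) ≈ 3.667 × 0.0743 ≈ 0.272 mcg/mL.

0.3 mcg/mL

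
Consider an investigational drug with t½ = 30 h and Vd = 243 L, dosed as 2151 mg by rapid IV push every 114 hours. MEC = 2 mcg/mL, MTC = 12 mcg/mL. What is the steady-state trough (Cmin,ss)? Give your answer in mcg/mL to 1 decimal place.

0.7 mcg/mL

τ/t½ = 114/30 ≈ 3.8, so fraction remaining f = (1/2)^(114/30) ≈ 0.0718.
Each bolus raises the concentration by D/Vd = 2151/243 ≈ 8.852 mcg/mL.
Steady-state trough Cmin,ss = C₀·f/(1−f) ≈ 8.852 × 0.0718/0.9282 ≈ 0.685 mcg/mL.
Trough 0.7 mcg/mL vs MEC 2 mcg/mL: subtherapeutic.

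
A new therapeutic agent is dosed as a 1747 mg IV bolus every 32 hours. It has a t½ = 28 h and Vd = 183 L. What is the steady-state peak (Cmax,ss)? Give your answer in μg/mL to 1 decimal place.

17.4 μg/mL

Over one 32-h interval, 32/28 ≈ 1.1429 half-lives elapse, leaving f ≈ 0.4529 of each dose.
Accumulation ratio R = 1/(1 − f) ≈ 1/0.5471 ≈ 1.8278.
Single-dose peak C₀ = D/Vd = 1747/183 ≈ 9.546 μg/mL.
Steady-state peak Cmax,ss = C₀·R ≈ 9.546 × 1.8278 ≈ 17.448 μg/mL.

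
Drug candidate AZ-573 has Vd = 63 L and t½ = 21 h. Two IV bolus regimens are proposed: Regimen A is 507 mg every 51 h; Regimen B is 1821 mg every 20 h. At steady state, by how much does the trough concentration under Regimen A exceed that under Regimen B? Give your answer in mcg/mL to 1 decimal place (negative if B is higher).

-29.1 mcg/mL

Regimen A: f = (1/2)^(51/21) ≈ 0.1857; Cmin,ss = (507/63)·f/(1−f) ≈ 1.835 mcg/mL.
Regimen B: f = (1/2)^(20/21) ≈ 0.5168; Cmin,ss = (1821/63)·f/(1−f) ≈ 30.915 mcg/mL.
Difference ≈ 1.835 − 30.915 ≈ -29.080 mcg/mL.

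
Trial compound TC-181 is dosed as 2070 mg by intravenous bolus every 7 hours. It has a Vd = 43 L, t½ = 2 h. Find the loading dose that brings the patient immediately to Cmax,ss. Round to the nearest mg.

f = (1/2)^(7/2) ≈ 0.088388; accumulation ratio R = 1/(1−f) ≈ 1.09696.
Loading dose to hit Cmax,ss on first dose: D_load = D_maint·R ≈ 2070 × 1.09696 ≈ 2270.71 mg.

2271 mg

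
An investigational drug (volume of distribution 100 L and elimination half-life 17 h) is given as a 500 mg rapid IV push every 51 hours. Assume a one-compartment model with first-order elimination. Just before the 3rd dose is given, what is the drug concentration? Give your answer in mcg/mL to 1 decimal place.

f = (1/2)^(τ/t½) = (1/2)^(51/17) ≈ 0.1250.
C₀ = D/Vd = 500/100 ≈ 5.000 mcg/mL.
Before the 3rd dose, 2 doses have been given. Superposition: Cmin = C₀·(f + f²).
≈ 5.000 × (0.1250 + 0.0156) ≈ 5.000 × 0.1406 ≈ 0.703 mcg/mL.

0.7 mcg/mL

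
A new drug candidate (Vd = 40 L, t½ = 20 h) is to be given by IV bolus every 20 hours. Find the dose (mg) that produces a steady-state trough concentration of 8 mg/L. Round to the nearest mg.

320 mg

τ/t½ = 20/20 ≈ 1, so f = (1/2)^(20/20) ≈ 0.500000.
Cmin,ss = (D/Vd)·f/(1−f), so D = Cmin,ss·Vd·(1−f)/f.
D = 8 × 40 × (1−f)/f ≈ 8 × 40 × 1.00000 ≈ 320.00 mg.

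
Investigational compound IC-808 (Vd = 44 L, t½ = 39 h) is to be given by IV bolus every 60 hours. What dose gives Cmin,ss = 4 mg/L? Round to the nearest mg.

τ/t½ = 60/39 ≈ 1.5385, so f = (1/2)^(60/39) ≈ 0.344252.
Cmin,ss = (D/Vd)·f/(1−f), so D = Cmin,ss·Vd·(1−f)/f.
D = 4 × 44 × (1−f)/f ≈ 4 × 44 × 1.90485 ≈ 335.25 mg.

335 mg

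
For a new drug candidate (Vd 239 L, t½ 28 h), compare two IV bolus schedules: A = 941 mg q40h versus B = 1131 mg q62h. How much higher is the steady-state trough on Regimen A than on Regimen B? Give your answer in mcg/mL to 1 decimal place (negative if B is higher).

Regimen A: f = (1/2)^(40/28) ≈ 0.3715; Cmin,ss = (941/239)·f/(1−f) ≈ 2.327 mcg/mL.
Regimen B: f = (1/2)^(62/28) ≈ 0.2155; Cmin,ss = (1131/239)·f/(1−f) ≈ 1.300 mcg/mL.
Difference ≈ 2.327 − 1.300 ≈ 1.027 mcg/mL.

1.0 mcg/mL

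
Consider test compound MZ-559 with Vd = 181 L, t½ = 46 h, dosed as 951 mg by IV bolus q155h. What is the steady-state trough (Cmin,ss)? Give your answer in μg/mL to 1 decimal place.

0.6 μg/mL

τ/t½ = 155/46 ≈ 3.3696, so fraction remaining f = (1/2)^(155/46) ≈ 0.0968.
Single-dose peak C₀ = D/Vd = 951/181 ≈ 5.254 μg/mL.
Steady-state trough Cmin,ss = C₀·f/(1−f) ≈ 5.254 × 0.0968/0.9032 ≈ 0.563 μg/mL.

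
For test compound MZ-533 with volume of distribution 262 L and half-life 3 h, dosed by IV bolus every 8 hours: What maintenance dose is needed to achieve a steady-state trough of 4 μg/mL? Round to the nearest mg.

τ/t½ = 8/3 ≈ 2.6667, so f = (1/2)^(8/3) ≈ 0.157490.
Cmin,ss = (D/Vd)·f/(1−f), so D = Cmin,ss·Vd·(1−f)/f.
D = 4 × 262 × (1−f)/f ≈ 4 × 262 × 5.34961 ≈ 5606.39 mg.

5606 mg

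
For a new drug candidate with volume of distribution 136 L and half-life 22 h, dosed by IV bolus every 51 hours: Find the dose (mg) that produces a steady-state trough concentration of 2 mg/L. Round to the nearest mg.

τ/t½ = 51/22 ≈ 2.3182, so f = (1/2)^(51/22) ≈ 0.200520.
Cmin,ss = (D/Vd)·f/(1−f), so D = Cmin,ss·Vd·(1−f)/f.
D = 2 × 136 × (1−f)/f ≈ 2 × 136 × 3.98703 ≈ 1084.47 mg.

1084 mg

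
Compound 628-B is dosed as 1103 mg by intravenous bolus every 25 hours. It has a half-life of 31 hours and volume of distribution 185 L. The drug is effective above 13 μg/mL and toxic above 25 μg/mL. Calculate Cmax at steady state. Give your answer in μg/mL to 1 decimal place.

13.9 μg/mL

τ/t½ = 25/31 ≈ 0.80645, so fraction remaining f = (1/2)^(25/31) ≈ 0.5718.
Accumulation ratio R = 1/(1 − f) ≈ 1/0.4282 ≈ 2.3354.
Each bolus raises the concentration by D/Vd = 1103/185 ≈ 5.962 μg/mL.
Steady-state peak Cmax,ss = C₀·R ≈ 5.962 × 2.3354 ≈ 13.924 μg/mL.
Peak 13.9 μg/mL vs MTC 25 μg/mL: below toxic threshold.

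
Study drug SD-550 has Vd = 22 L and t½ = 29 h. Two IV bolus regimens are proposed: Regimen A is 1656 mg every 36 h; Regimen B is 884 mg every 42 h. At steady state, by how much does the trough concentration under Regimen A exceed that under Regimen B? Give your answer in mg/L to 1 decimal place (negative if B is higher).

Regimen A: f = (1/2)^(36/29) ≈ 0.4230; Cmin,ss = (1656/22)·f/(1−f) ≈ 55.183 mg/L.
Regimen B: f = (1/2)^(42/29) ≈ 0.3665; Cmin,ss = (884/22)·f/(1−f) ≈ 23.246 mg/L.
Difference ≈ 55.183 − 23.246 ≈ 31.937 mg/L.

31.9 mg/L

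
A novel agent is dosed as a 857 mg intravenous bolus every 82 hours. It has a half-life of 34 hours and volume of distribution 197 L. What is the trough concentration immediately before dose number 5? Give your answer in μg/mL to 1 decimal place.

1.0 μg/mL

f = (1/2)^(τ/t½) = (1/2)^(82/34) ≈ 0.1879.
C₀ = D/Vd = 857/197 ≈ 4.350 μg/mL.
Before the 5th dose, 4 doses have been given. Superposition: Cmin = C₀·(f + f² + … + f^4).
≈ 4.350 × (0.1879 + 0.0353 + 0.0066 + 0.0012) ≈ 4.350 × 0.2310 ≈ 1.005 μg/mL.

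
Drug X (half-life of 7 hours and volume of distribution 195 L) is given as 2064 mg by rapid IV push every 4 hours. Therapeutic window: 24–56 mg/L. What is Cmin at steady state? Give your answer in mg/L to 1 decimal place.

Over one 4-h interval, 4/7 ≈ 0.57143 half-lives elapse, leaving f ≈ 0.6730 of each dose.
Each bolus raises the concentration by D/Vd = 2064/195 ≈ 10.585 mg/L.
Steady-state trough Cmin,ss = C₀·f/(1−f) ≈ 10.585 × 0.6730/0.3270 ≈ 21.785 mg/L.
Trough 21.8 mg/L vs MEC 24 mg/L: subtherapeutic.

21.8 mg/L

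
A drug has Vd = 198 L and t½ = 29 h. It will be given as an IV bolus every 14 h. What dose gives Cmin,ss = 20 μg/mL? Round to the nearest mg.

τ/t½ = 14/29 ≈ 0.48276, so f = (1/2)^(14/29) ≈ 0.715608.
Cmin,ss = (D/Vd)·f/(1−f), so D = Cmin,ss·Vd·(1−f)/f.
D = 20 × 198 × (1−f)/f ≈ 20 × 198 × 0.39741 ≈ 1573.74 mg.

1574 mg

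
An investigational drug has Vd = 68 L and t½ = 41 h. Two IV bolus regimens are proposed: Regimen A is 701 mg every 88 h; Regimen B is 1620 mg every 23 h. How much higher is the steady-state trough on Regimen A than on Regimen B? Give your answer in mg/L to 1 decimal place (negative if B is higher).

Regimen A: f = (1/2)^(88/41) ≈ 0.2259; Cmin,ss = (701/68)·f/(1−f) ≈ 3.008 mg/L.
Regimen B: f = (1/2)^(23/41) ≈ 0.6778; Cmin,ss = (1620/68)·f/(1−f) ≈ 50.117 mg/L.
Difference ≈ 3.008 − 50.117 ≈ -47.109 mg/L.

-47.1 mg/L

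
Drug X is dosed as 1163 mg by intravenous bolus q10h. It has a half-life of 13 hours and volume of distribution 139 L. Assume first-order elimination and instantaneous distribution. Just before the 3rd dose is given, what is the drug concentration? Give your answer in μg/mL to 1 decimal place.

7.8 μg/mL

f = (1/2)^(τ/t½) = (1/2)^(10/13) ≈ 0.5867.
C₀ = D/Vd = 1163/139 ≈ 8.367 μg/mL.
Before the 3rd dose, 2 doses have been given. Superposition: Cmin = C₀·(f + f²).
≈ 8.367 × (0.5867 + 0.3442) ≈ 8.367 × 0.9309 ≈ 7.789 μg/mL.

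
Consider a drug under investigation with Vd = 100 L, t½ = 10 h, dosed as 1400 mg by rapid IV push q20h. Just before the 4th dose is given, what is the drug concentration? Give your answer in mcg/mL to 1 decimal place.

f = (1/2)^(τ/t½) = (1/2)^(20/10) ≈ 0.2500.
C₀ = D/Vd = 1400/100 ≈ 14.000 mcg/mL.
Before the 4th dose, 3 doses have been given. Superposition: Cmin = C₀·(f + f² + … + f^3).
≈ 14.000 × (0.2500 + 0.0625 + 0.0156) ≈ 14.000 × 0.3281 ≈ 4.593 mcg/mL.

4.6 mcg/mL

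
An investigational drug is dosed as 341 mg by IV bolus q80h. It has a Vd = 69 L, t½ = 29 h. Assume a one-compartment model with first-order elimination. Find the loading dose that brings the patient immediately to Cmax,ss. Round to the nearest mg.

f = (1/2)^(80/29) ≈ 0.147765; accumulation ratio R = 1/(1−f) ≈ 1.17339.
Loading dose to hit Cmax,ss on first dose: D_load = D_maint·R ≈ 341 × 1.17339 ≈ 400.13 mg.

400 mg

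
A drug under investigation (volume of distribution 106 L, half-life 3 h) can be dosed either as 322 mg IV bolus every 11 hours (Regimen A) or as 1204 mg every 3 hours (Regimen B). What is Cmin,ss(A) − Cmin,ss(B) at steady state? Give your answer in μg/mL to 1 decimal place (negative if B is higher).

Regimen A: f = (1/2)^(11/3) ≈ 0.0787; Cmin,ss = (322/106)·f/(1−f) ≈ 0.259 μg/mL.
Regimen B: f = (1/2)^(3/3) ≈ 0.5000; Cmin,ss = (1204/106)·f/(1−f) ≈ 11.358 μg/mL.
Difference ≈ 0.259 − 11.358 ≈ -11.099 μg/mL.

-11.1 μg/mL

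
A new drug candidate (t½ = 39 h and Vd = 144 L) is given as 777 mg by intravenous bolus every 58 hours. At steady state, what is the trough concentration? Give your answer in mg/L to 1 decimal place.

k = ln2/t½ = ln2/39 ≈ 0.017773 h⁻¹; fraction remaining f = e^(−kτ) = e^(−0.017773×58) ≈ 0.3567.
At steady state, accumulation factor R = 1/(1 − e^(−kτ)) ≈ 1.5545.
Single-dose peak C₀ = D/Vd = 777/144 ≈ 5.396 mg/L.
Steady-state peak Cmax,ss = C₀·R ≈ 5.396 × 1.5545 ≈ 8.388 mg/L.
One interval later, Cmin,ss = Cmax,ss·e^(−kτ) ≈ 8.388 × 0.3567 ≈ 2.992 mg/L.

3.0 mg/L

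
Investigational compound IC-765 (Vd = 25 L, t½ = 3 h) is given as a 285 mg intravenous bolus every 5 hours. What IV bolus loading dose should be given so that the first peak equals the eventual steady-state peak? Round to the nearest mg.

f = (1/2)^(5/3) ≈ 0.314980; accumulation ratio R = 1/(1−f) ≈ 1.45981.
Loading dose to hit Cmax,ss on first dose: D_load = D_maint·R ≈ 285 × 1.45981 ≈ 416.05 mg.

416 mg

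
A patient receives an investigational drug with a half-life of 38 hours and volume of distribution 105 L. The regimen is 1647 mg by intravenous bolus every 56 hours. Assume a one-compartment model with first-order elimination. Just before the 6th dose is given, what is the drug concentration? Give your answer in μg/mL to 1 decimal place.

8.8 μg/mL

f = (1/2)^(τ/t½) = (1/2)^(56/38) ≈ 0.3601.
C₀ = D/Vd = 1647/105 ≈ 15.686 μg/mL.
Before the 6th dose, 5 doses have been given. Superposition: Cmin = C₀·(f + f² + … + f^5).
≈ 15.686 × (0.3601 + 0.1297 + 0.0467 + 0.0168 + 0.0061) ≈ 15.686 × 0.5594 ≈ 8.775 μg/mL.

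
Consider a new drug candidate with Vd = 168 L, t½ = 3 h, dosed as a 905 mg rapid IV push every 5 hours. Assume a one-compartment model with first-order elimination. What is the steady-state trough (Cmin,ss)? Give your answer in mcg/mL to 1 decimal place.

2.5 mcg/mL

k = ln2/t½ = ln2/3 ≈ 0.231049 h⁻¹; fraction remaining f = e^(−kτ) = e^(−0.231049×5) ≈ 0.3150.
At steady state, accumulation factor R = 1/(1 − e^(−kτ)) ≈ 1.4599.
Each bolus raises the concentration by D/Vd = 905/168 ≈ 5.387 mcg/mL.
Cmax,ss = C₀/(1 − f) ≈ 5.387/0.6850 ≈ 7.864 mcg/mL.
Steady-state trough Cmin,ss = Cmax,ss·f ≈ 7.864 × 0.3150 ≈ 2.477 mcg/mL.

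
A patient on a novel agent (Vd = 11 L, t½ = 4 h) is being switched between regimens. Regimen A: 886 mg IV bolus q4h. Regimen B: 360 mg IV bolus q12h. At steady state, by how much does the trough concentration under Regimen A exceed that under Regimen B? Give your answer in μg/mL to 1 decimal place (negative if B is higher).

Regimen A: f = (1/2)^(4/4) ≈ 0.5000; Cmin,ss = (886/11)·f/(1−f) ≈ 80.545 μg/mL.
Regimen B: f = (1/2)^(12/4) ≈ 0.1250; Cmin,ss = (360/11)·f/(1−f) ≈ 4.675 μg/mL.
Difference ≈ 80.545 − 4.675 ≈ 75.870 μg/mL.

75.9 μg/mL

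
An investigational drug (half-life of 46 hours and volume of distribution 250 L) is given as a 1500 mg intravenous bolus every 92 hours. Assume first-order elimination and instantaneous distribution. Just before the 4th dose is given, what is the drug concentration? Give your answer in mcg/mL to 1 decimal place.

2.0 mcg/mL

f = (1/2)^(τ/t½) = (1/2)^(92/46) ≈ 0.2500.
C₀ = D/Vd = 1500/250 ≈ 6.000 mcg/mL.
Before the 4th dose, 3 doses have been given. Superposition: Cmin = C₀·(f + f² + … + f^3).
≈ 6.000 × (0.2500 + 0.0625 + 0.0156) ≈ 6.000 × 0.3281 ≈ 1.969 mcg/mL.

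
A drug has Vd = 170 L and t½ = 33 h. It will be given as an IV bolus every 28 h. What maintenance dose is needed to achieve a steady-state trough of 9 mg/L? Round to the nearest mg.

1225 mg

τ/t½ = 28/33 ≈ 0.84848, so f = (1/2)^(28/33) ≈ 0.555368.
Cmin,ss = (D/Vd)·f/(1−f), so D = Cmin,ss·Vd·(1−f)/f.
D = 9 × 170 × (1−f)/f ≈ 9 × 170 × 0.80061 ≈ 1224.93 mg.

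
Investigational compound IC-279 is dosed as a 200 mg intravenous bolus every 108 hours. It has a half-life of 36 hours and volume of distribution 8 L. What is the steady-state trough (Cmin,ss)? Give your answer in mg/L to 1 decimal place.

3.6 mg/L

τ = 108 h = 3 half-lives, so f = (1/2)^3 = 0.125.
At steady state, R = 1/(1 − 0.125) = 8/7.
Single-dose peak C₀ = D/Vd = 200/8 = 25 mg/L.
Steady-state peak Cmax,ss = C₀·R = 25 × 8/7 ≈ 28.571 mg/L.
Steady-state trough Cmin,ss = Cmax,ss·f ≈ 28.571 × 0.125 ≈ 3.571 mg/L.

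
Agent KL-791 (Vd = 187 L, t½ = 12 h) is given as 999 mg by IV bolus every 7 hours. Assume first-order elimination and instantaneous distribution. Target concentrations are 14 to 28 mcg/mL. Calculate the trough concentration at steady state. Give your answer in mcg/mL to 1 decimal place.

10.7 mcg/mL

Over one 7-h interval, 7/12 ≈ 0.58333 half-lives elapse, leaving f ≈ 0.6674 of each dose.
Accumulation ratio R = 1/(1 − f) ≈ 1/0.3326 ≈ 3.0066.
Single-dose peak C₀ = D/Vd = 999/187 ≈ 5.342 mcg/mL.
Steady-state peak Cmax,ss = C₀·R ≈ 5.342 × 3.0066 ≈ 16.061 mcg/mL.
Steady-state trough Cmin,ss = Cmax,ss·f ≈ 16.061 × 0.6674 ≈ 10.719 mcg/mL.
Trough 10.7 mcg/mL vs MEC 14 mcg/mL: subtherapeutic.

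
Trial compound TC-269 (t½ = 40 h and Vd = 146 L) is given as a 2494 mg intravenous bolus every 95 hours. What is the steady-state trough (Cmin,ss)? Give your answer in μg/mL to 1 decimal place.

4.1 μg/mL

k = ln2/t½ = ln2/40 ≈ 0.017329 h⁻¹; fraction remaining f = e^(−kτ) = e^(−0.017329×95) ≈ 0.1928.
Accumulation ratio R = 1/(1 − f) ≈ 1/0.8072 ≈ 1.2389.
Each bolus raises the concentration by D/Vd = 2494/146 ≈ 17.082 μg/mL.
Steady-state peak Cmax,ss = C₀·R ≈ 17.082 × 1.2389 ≈ 21.163 μg/mL.
One interval later, Cmin,ss = Cmax,ss·e^(−kτ) ≈ 21.163 × 0.1928 ≈ 4.080 μg/mL.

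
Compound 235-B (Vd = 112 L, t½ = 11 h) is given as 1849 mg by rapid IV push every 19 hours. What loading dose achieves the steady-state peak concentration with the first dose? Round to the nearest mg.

f = (1/2)^(19/11) ≈ 0.302022; accumulation ratio R = 1/(1−f) ≈ 1.43271.
Loading dose to hit Cmax,ss on first dose: D_load = D_maint·R ≈ 1849 × 1.43271 ≈ 2649.08 mg.

2649 mg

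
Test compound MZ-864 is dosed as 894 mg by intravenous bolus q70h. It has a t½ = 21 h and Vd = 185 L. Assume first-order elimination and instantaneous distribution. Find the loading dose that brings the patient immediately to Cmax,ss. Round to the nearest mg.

f = (1/2)^(70/21) ≈ 0.099213; accumulation ratio R = 1/(1−f) ≈ 1.11014.
Loading dose to hit Cmax,ss on first dose: D_load = D_maint·R ≈ 894 × 1.11014 ≈ 992.47 mg.

992 mg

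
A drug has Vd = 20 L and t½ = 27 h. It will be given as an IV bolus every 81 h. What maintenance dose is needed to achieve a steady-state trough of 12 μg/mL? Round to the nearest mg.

1680 mg

τ/t½ = 81/27 ≈ 3, so f = (1/2)^(81/27) ≈ 0.125000.
Cmin,ss = (D/Vd)·f/(1−f), so D = Cmin,ss·Vd·(1−f)/f.
D = 12 × 20 × (1−f)/f ≈ 12 × 20 × 7.00000 ≈ 1680.00 mg.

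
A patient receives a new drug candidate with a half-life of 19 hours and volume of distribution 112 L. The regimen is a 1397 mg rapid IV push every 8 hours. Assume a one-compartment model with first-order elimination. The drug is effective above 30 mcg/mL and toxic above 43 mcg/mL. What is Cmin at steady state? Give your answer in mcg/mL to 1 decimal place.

Over one 8-h interval, 8/19 ≈ 0.42105 half-lives elapse, leaving f ≈ 0.7469 of each dose.
At steady state, accumulation factor R = 1/(1 − e^(−kτ)) ≈ 3.9510.
Single-dose peak C₀ = D/Vd = 1397/112 ≈ 12.473 mcg/mL.
Cmax,ss = C₀/(1 − f) ≈ 12.473/0.2531 ≈ 49.281 mcg/mL.
One interval later, Cmin,ss = Cmax,ss·e^(−kτ) ≈ 49.281 × 0.7469 ≈ 36.808 mcg/mL.
Trough 36.8 mcg/mL vs MEC 30 mcg/mL: adequate.

36.8 mcg/mL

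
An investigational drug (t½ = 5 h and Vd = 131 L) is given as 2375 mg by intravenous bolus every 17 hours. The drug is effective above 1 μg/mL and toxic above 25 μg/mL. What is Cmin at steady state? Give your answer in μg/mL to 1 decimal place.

1.9 μg/mL

Over one 17-h interval, 17/5 ≈ 3.4 half-lives elapse, leaving f ≈ 0.0947 of each dose.
Single-dose peak C₀ = D/Vd = 2375/131 ≈ 18.130 μg/mL.
Steady-state trough Cmin,ss = C₀·f/(1−f) ≈ 18.130 × 0.0947/0.9053 ≈ 1.897 μg/mL.
Trough 1.9 μg/mL vs MEC 1 μg/mL: adequate.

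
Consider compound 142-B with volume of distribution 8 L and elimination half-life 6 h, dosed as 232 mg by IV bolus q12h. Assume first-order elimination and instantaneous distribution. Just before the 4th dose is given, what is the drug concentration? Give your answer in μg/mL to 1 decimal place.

f = (1/2)^(τ/t½) = (1/2)^(12/6) ≈ 0.2500.
C₀ = D/Vd = 232/8 ≈ 29.000 μg/mL.
Before the 4th dose, 3 doses have been given. Superposition: Cmin = C₀·(f + f² + … + f^3).
≈ 29.000 × (0.2500 + 0.0625 + 0.0156) ≈ 29.000 × 0.3281 ≈ 9.515 μg/mL.

9.5 μg/mL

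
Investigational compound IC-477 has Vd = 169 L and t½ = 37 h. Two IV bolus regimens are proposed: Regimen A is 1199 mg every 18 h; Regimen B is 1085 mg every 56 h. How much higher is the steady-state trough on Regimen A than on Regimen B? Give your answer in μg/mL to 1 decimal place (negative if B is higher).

14.2 μg/mL

Regimen A: f = (1/2)^(18/37) ≈ 0.7138; Cmin,ss = (1199/169)·f/(1−f) ≈ 17.695 μg/mL.
Regimen B: f = (1/2)^(56/37) ≈ 0.3503; Cmin,ss = (1085/169)·f/(1−f) ≈ 3.462 μg/mL.
Difference ≈ 17.695 − 3.462 ≈ 14.233 μg/mL.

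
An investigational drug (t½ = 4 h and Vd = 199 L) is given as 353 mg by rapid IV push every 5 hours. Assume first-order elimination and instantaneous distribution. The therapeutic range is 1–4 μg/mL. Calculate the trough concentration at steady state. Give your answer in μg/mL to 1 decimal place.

Over one 5-h interval, 5/4 ≈ 1.25 half-lives elapse, leaving f ≈ 0.4204 of each dose.
At steady state, accumulation factor R = 1/(1 − e^(−kτ)) ≈ 1.7253.
Each bolus raises the concentration by D/Vd = 353/199 ≈ 1.774 μg/mL.
Steady-state peak Cmax,ss = C₀·R ≈ 1.774 × 1.7253 ≈ 3.061 μg/mL.
Steady-state trough Cmin,ss = Cmax,ss·f ≈ 3.061 × 0.4204 ≈ 1.287 μg/mL.
Trough 1.3 μg/mL vs MEC 1 μg/mL: adequate.

1.3 μg/mL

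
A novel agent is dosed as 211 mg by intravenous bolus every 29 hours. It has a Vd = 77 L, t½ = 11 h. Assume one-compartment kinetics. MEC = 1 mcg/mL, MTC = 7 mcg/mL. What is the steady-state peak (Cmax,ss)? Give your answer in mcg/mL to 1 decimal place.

3.3 mcg/mL

τ/t½ = 29/11 ≈ 2.6364, so fraction remaining f = (1/2)^(29/11) ≈ 0.1608.
Accumulation ratio R = 1/(1 − f) ≈ 1/0.8392 ≈ 1.1916.
Each bolus raises the concentration by D/Vd = 211/77 ≈ 2.740 mcg/mL.
Steady-state peak Cmax,ss = C₀·R ≈ 2.740 × 1.1916 ≈ 3.265 mcg/mL.
Peak 3.3 mcg/mL vs MTC 7 mcg/mL: below toxic threshold.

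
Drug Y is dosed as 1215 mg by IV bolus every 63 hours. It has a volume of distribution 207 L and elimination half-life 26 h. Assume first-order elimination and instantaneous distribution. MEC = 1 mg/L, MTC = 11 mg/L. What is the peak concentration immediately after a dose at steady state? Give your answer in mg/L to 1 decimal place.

τ/t½ = 63/26 ≈ 2.4231, so fraction remaining f = (1/2)^(63/26) ≈ 0.1865.
At steady state, accumulation factor R = 1/(1 − e^(−kτ)) ≈ 1.2293.
Each bolus raises the concentration by D/Vd = 1215/207 ≈ 5.870 mg/L.
Cmax,ss = C₀/(1 − f) ≈ 5.870/0.8135 ≈ 7.216 mg/L.
Peak 7.2 mg/L vs MTC 11 mg/L: below toxic threshold.

7.2 mg/L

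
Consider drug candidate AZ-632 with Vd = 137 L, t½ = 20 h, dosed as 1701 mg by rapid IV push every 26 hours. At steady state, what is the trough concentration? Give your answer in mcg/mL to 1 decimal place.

Over one 26-h interval, 26/20 ≈ 1.3 half-lives elapse, leaving f ≈ 0.4061 of each dose.
Accumulation ratio R = 1/(1 − f) ≈ 1/0.5939 ≈ 1.6838.
Each bolus raises the concentration by D/Vd = 1701/137 ≈ 12.416 mcg/mL.
Steady-state peak Cmax,ss = C₀·R ≈ 12.416 × 1.6838 ≈ 20.906 mcg/mL.
Steady-state trough Cmin,ss = Cmax,ss·f ≈ 20.906 × 0.4061 ≈ 8.490 mcg/mL.

8.5 mcg/mL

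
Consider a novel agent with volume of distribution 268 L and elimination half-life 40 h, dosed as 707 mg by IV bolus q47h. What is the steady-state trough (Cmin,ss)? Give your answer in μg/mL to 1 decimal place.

Over one 47-h interval, 47/40 ≈ 1.175 half-lives elapse, leaving f ≈ 0.4429 of each dose.
Accumulation ratio R = 1/(1 − f) ≈ 1/0.5571 ≈ 1.7950.
Each bolus raises the concentration by D/Vd = 707/268 ≈ 2.638 μg/mL.
Cmax,ss = C₀/(1 − f) ≈ 2.638/0.5571 ≈ 4.735 μg/mL.
Steady-state trough Cmin,ss = Cmax,ss·f ≈ 4.735 × 0.4429 ≈ 2.097 μg/mL.

2.1 μg/mL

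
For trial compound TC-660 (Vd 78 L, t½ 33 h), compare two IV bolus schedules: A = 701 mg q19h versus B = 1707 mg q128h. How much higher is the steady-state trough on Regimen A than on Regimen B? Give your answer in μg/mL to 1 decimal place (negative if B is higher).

16.7 μg/mL

Regimen A: f = (1/2)^(19/33) ≈ 0.6709; Cmin,ss = (701/78)·f/(1−f) ≈ 18.321 μg/mL.
Regimen B: f = (1/2)^(128/33) ≈ 0.0680; Cmin,ss = (1707/78)·f/(1−f) ≈ 1.597 μg/mL.
Difference ≈ 18.321 − 1.597 ≈ 16.724 μg/mL.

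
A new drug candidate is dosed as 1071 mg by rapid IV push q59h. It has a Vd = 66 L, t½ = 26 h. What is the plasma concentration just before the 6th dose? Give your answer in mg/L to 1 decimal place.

4.2 mg/L

f = (1/2)^(τ/t½) = (1/2)^(59/26) ≈ 0.2074.
C₀ = D/Vd = 1071/66 ≈ 16.227 mg/L.
Before the 6th dose, 5 doses have been given. Superposition: Cmin = C₀·(f + f² + … + f^5).
≈ 16.227 × (0.2074 + 0.0430 + 0.0089 + 0.0019 + 0.0004) ≈ 16.227 × 0.2616 ≈ 4.245 mg/L.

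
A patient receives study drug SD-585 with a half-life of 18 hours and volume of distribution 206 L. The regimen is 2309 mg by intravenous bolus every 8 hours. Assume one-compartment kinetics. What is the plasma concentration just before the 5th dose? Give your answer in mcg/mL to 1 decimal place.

f = (1/2)^(τ/t½) = (1/2)^(8/18) ≈ 0.7349.
C₀ = D/Vd = 2309/206 ≈ 11.209 mcg/mL.
Before the 5th dose, 4 doses have been given. Superposition: Cmin = C₀·(f + f² + … + f^4).
≈ 11.209 × (0.7349 + 0.5401 + 0.3969 + 0.2917) ≈ 11.209 × 1.9636 ≈ 22.010 mcg/mL.

22.0 mcg/mL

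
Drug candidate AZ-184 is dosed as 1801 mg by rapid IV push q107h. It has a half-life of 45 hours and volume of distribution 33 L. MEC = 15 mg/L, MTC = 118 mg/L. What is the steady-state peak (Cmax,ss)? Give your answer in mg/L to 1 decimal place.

k = ln2/t½ = ln2/45 ≈ 0.015403 h⁻¹; fraction remaining f = e^(−kτ) = e^(−0.015403×107) ≈ 0.1924.
At steady state, accumulation factor R = 1/(1 − e^(−kτ)) ≈ 1.2382.
Each bolus raises the concentration by D/Vd = 1801/33 ≈ 54.576 mg/L.
Steady-state peak Cmax,ss = C₀·R ≈ 54.576 × 1.2382 ≈ 67.576 mg/L.
Peak 67.6 mg/L vs MTC 118 mg/L: below toxic threshold.

67.6 mg/L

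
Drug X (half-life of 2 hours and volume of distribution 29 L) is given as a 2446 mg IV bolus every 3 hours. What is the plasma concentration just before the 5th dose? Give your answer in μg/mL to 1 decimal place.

f = (1/2)^(τ/t½) = (1/2)^(3/2) ≈ 0.3536.
C₀ = D/Vd = 2446/29 ≈ 84.345 μg/mL.
Before the 5th dose, 4 doses have been given. Superposition: Cmin = C₀·(f + f² + … + f^4).
≈ 84.345 × (0.3536 + 0.1250 + 0.0442 + 0.0156) ≈ 84.345 × 0.5384 ≈ 45.411 μg/mL.

45.4 μg/mL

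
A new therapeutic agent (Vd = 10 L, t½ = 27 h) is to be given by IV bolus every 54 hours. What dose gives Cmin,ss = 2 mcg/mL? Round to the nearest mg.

τ/t½ = 54/27 ≈ 2, so f = (1/2)^(54/27) ≈ 0.250000.
Cmin,ss = (D/Vd)·f/(1−f), so D = Cmin,ss·Vd·(1−f)/f.
D = 2 × 10 × (1−f)/f ≈ 2 × 10 × 3.00000 ≈ 60.00 mg.

60 mg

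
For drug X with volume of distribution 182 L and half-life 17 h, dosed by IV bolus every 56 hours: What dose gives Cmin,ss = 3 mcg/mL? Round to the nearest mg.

4810 mg

τ/t½ = 56/17 ≈ 3.2941, so f = (1/2)^(56/17) ≈ 0.101946.
Cmin,ss = (D/Vd)·f/(1−f), so D = Cmin,ss·Vd·(1−f)/f.
D = 3 × 182 × (1−f)/f ≈ 3 × 182 × 8.80911 ≈ 4809.77 mg.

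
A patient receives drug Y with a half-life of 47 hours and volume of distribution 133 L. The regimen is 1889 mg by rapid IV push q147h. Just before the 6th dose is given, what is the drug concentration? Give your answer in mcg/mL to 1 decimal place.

f = (1/2)^(τ/t½) = (1/2)^(147/47) ≈ 0.1144.
C₀ = D/Vd = 1889/133 ≈ 14.203 mcg/mL.
Before the 6th dose, 5 doses have been given. Superposition: Cmin = C₀·(f + f² + … + f^5).
≈ 14.203 × (0.1144 + 0.0131 + 0.0015 + 0.0002 + 0.0000) ≈ 14.203 × 0.1292 ≈ 1.835 mcg/mL.

1.8 mcg/mL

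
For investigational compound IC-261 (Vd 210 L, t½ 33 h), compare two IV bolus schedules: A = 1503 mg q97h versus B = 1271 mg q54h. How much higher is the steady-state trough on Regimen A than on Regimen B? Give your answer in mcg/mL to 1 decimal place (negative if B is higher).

Regimen A: f = (1/2)^(97/33) ≈ 0.1304; Cmin,ss = (1503/210)·f/(1−f) ≈ 1.073 mcg/mL.
Regimen B: f = (1/2)^(54/33) ≈ 0.3217; Cmin,ss = (1271/210)·f/(1−f) ≈ 2.870 mcg/mL.
Difference ≈ 1.073 − 2.870 ≈ -1.797 mcg/mL.

-1.8 mcg/mL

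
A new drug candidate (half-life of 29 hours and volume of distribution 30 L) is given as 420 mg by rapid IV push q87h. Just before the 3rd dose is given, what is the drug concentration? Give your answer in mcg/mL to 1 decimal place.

f = (1/2)^(τ/t½) = (1/2)^(87/29) ≈ 0.1250.
C₀ = D/Vd = 420/30 ≈ 14.000 mcg/mL.
Before the 3rd dose, 2 doses have been given. Superposition: Cmin = C₀·(f + f²).
≈ 14.000 × (0.1250 + 0.0156) ≈ 14.000 × 0.1406 ≈ 1.968 mcg/mL.

2.0 mcg/mL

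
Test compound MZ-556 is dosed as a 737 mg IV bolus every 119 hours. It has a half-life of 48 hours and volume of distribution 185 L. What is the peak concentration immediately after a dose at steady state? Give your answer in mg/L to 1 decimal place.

4.9 mg/L

τ/t½ = 119/48 ≈ 2.4792, so fraction remaining f = (1/2)^(119/48) ≈ 0.1793.
At steady state, accumulation factor R = 1/(1 − e^(−kτ)) ≈ 1.2185.
Each bolus raises the concentration by D/Vd = 737/185 ≈ 3.984 mg/L.
Steady-state peak Cmax,ss = C₀·R ≈ 3.984 × 1.2185 ≈ 4.855 mg/L.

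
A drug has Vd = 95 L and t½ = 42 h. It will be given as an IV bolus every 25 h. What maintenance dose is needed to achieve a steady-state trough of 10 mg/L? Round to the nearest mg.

485 mg

τ/t½ = 25/42 ≈ 0.59524, so f = (1/2)^(25/42) ≈ 0.661935.
Cmin,ss = (D/Vd)·f/(1−f), so D = Cmin,ss·Vd·(1−f)/f.
D = 10 × 95 × (1−f)/f ≈ 10 × 95 × 0.51072 ≈ 485.18 mg.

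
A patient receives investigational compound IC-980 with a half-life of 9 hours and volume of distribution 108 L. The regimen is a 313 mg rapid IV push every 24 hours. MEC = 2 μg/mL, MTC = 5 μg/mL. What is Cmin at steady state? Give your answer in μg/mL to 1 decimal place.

0.5 μg/mL

Over one 24-h interval, 24/9 ≈ 2.6667 half-lives elapse, leaving f ≈ 0.1575 of each dose.
Accumulation ratio R = 1/(1 − f) ≈ 1/0.8425 ≈ 1.1869.
Each bolus raises the concentration by D/Vd = 313/108 ≈ 2.898 μg/mL.
Steady-state peak Cmax,ss = C₀·R ≈ 2.898 × 1.1869 ≈ 3.440 μg/mL.
One interval later, Cmin,ss = Cmax,ss·e^(−kτ) ≈ 3.440 × 0.1575 ≈ 0.542 μg/mL.
Trough 0.5 μg/mL vs MEC 2 μg/mL: subtherapeutic.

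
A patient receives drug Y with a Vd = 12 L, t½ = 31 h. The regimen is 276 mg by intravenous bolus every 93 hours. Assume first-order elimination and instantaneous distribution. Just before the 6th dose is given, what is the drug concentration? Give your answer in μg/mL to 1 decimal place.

f = (1/2)^(τ/t½) = (1/2)^(93/31) ≈ 0.1250.
C₀ = D/Vd = 276/12 ≈ 23.000 μg/mL.
Before the 6th dose, 5 doses have been given. Superposition: Cmin = C₀·(f + f² + … + f^5).
≈ 23.000 × (0.1250 + 0.0156 + 0.0020 + 0.0002 + 0.0000) ≈ 23.000 × 0.1428 ≈ 3.284 μg/mL.

3.3 μg/mL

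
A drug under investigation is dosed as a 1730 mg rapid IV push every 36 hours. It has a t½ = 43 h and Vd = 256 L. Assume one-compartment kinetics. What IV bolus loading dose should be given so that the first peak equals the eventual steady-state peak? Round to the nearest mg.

f = (1/2)^(36/43) ≈ 0.559725; accumulation ratio R = 1/(1−f) ≈ 2.27131.
Loading dose to hit Cmax,ss on first dose: D_load = D_maint·R ≈ 1730 × 2.27131 ≈ 3929.37 mg.

3929 mg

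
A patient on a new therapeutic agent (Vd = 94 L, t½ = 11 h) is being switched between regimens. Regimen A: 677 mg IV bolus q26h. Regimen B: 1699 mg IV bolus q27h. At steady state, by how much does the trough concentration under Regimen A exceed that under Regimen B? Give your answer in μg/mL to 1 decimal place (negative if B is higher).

-2.3 μg/mL

Regimen A: f = (1/2)^(26/11) ≈ 0.1943; Cmin,ss = (677/94)·f/(1−f) ≈ 1.737 μg/mL.
Regimen B: f = (1/2)^(27/11) ≈ 0.1824; Cmin,ss = (1699/94)·f/(1−f) ≈ 4.032 μg/mL.
Difference ≈ 1.737 − 4.032 ≈ -2.295 μg/mL.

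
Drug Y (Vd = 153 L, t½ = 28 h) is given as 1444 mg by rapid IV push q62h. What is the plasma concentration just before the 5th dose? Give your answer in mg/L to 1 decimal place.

f = (1/2)^(τ/t½) = (1/2)^(62/28) ≈ 0.2155.
C₀ = D/Vd = 1444/153 ≈ 9.438 mg/L.
Before the 5th dose, 4 doses have been given. Superposition: Cmin = C₀·(f + f² + … + f^4).
≈ 9.438 × (0.2155 + 0.0464 + 0.0100 + 0.0022) ≈ 9.438 × 0.2741 ≈ 2.587 mg/L.

2.6 mg/L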